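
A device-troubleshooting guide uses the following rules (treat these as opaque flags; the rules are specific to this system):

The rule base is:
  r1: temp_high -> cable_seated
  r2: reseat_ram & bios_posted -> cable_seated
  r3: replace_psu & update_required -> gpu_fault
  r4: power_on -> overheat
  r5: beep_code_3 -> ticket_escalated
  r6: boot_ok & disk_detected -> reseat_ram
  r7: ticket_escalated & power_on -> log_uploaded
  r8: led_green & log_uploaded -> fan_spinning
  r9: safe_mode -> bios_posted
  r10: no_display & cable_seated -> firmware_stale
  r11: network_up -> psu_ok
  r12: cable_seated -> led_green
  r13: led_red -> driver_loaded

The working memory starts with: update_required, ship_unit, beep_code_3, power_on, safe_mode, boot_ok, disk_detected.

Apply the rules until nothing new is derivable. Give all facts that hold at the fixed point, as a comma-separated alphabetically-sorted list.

Round 1: r4 [power_on -> overheat]; r5 [beep_code_3 -> ticket_escalated]; r6 [boot_ok & disk_detected -> reseat_ram]; r9 [safe_mode -> bios_posted]. Adds overheat, ticket_escalated, reseat_ram, bios_posted.
Round 2: r2 [reseat_ram & bios_posted -> cable_seated]; r7 [ticket_escalated & power_on -> log_uploaded]. Adds cable_seated, log_uploaded.
Round 3: r12 [cable_seated -> led_green]. Adds led_green.
Round 4: r8 [led_green & log_uploaded -> fan_spinning]. Adds fan_spinning.

beep_code_3, bios_posted, boot_ok, cable_seated, disk_detected, fan_spinning, led_green, log_uploaded, overheat, power_on, reseat_ram, safe_mode, ship_unit, ticket_escalated, update_required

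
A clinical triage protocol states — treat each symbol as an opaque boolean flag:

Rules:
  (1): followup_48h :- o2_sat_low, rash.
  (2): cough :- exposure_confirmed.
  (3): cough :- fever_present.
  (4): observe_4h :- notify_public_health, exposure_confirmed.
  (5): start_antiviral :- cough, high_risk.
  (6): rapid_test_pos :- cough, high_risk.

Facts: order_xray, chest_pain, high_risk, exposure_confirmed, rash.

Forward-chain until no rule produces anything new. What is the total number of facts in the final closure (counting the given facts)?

Round 1 fires (2), giving cough.
Round 2 fires (5), (6), giving start_antiviral, rapid_test_pos.
Closure: {chest_pain, cough, exposure_confirmed, high_risk, order_xray, rapid_test_pos, rash, start_antiviral} — 8 facts.

8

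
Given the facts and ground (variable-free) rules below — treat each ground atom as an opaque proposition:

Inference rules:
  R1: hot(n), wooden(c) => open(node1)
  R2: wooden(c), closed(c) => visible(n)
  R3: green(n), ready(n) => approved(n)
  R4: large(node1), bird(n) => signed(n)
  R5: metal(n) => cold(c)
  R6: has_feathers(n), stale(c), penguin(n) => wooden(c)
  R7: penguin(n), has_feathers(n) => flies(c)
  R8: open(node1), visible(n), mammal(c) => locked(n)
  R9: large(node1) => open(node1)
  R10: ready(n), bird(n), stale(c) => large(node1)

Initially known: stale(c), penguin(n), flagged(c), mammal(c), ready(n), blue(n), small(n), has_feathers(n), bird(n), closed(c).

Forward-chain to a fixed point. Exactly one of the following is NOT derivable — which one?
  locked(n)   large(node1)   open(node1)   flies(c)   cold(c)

cold(c)

[1] R6 [has_feathers(n), stale(c), penguin(n) => wooden(c)]; R7 [penguin(n), has_feathers(n) => flies(c)]; R10 [ready(n), bird(n), stale(c) => large(node1)]. ⇒ new: wooden(c), flies(c), large(node1).
[2] R2 [wooden(c), closed(c) => visible(n)]; R4 [large(node1), bird(n) => signed(n)]; R9 [large(node1) => open(node1)]. ⇒ new: visible(n), signed(n), open(node1).
[3] R8 [open(node1), visible(n), mammal(c) => locked(n)]. ⇒ new: locked(n).
Derived: open(node1) (round 2), locked(n) (round 3), large(node1) (round 1), flies(c) (round 1). cold(c) never appears in any round.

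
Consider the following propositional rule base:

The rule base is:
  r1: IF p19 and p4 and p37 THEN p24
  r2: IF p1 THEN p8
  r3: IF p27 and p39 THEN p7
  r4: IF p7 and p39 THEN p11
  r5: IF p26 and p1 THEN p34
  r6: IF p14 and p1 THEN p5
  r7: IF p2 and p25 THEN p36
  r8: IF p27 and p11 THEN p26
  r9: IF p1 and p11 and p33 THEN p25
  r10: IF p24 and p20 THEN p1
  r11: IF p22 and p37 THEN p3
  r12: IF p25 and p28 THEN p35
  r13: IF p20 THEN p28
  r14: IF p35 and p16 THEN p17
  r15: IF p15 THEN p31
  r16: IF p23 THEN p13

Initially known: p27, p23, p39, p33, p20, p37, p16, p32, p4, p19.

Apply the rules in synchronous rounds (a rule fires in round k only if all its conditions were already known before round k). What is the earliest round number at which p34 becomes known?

4

Round 1: r1 [IF p19 and p4 and p37 THEN p24]; r3 [IF p27 and p39 THEN p7]; r13 [IF p20 THEN p28]; r16 [IF p23 THEN p13]. New: p24, p7, p28, p13.
Round 2: r4 [IF p7 and p39 THEN p11]; r10 [IF p24 and p20 THEN p1]. New: p11, p1.
Round 3: r2 [IF p1 THEN p8]; r8 [IF p27 and p11 THEN p26]; r9 [IF p1 and p11 and p33 THEN p25]. New: p8, p26, p25.
Round 4: r5 [IF p26 and p1 THEN p34]; r12 [IF p25 and p28 THEN p35]. New: p34, p35.
p34 first appears in round 4.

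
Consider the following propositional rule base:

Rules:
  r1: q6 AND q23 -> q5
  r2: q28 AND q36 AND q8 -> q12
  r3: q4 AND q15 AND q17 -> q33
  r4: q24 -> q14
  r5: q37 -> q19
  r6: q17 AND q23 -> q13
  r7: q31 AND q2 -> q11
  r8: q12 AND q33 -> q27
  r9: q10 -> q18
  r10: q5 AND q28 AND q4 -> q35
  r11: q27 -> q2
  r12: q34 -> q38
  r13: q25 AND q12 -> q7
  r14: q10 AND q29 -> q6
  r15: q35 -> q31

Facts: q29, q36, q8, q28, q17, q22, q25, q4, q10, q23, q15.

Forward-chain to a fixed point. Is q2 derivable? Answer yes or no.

yes

Round 1: r2 [q28 AND q36 AND q8 -> q12]; r3 [q4 AND q15 AND q17 -> q33]; r6 [q17 AND q23 -> q13]; r9 [q10 -> q18]; r14 [q10 AND q29 -> q6]. Adds q12, q33, q13, q18, q6.
Round 2: r1 [q6 AND q23 -> q5]; r8 [q12 AND q33 -> q27]; r13 [q25 AND q12 -> q7]. Adds q5, q27, q7.
Round 3: r10 [q5 AND q28 AND q4 -> q35]; r11 [q27 -> q2]. Adds q35, q2.
Round 4: r15 [q35 -> q31]. Adds q31.
Round 5: r7 [q31 AND q2 -> q11]. Adds q11.
q2 appears in round 3, so it is derivable.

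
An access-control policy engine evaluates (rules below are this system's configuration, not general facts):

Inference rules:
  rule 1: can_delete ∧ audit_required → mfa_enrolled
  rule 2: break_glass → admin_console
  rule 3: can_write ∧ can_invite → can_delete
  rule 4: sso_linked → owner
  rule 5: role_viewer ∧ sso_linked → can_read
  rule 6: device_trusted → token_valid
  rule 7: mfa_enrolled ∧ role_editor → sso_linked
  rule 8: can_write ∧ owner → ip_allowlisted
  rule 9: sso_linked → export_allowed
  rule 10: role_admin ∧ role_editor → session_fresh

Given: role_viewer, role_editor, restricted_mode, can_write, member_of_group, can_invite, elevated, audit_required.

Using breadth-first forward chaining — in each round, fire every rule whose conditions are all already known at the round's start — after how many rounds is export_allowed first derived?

[1] rule 3 [can_write ∧ can_invite → can_delete]. ⇒ new: can_delete.
[2] rule 1 [can_delete ∧ audit_required → mfa_enrolled]. ⇒ new: mfa_enrolled.
[3] rule 7 [mfa_enrolled ∧ role_editor → sso_linked]. ⇒ new: sso_linked.
[4] rule 4 [sso_linked → owner]; rule 5 [role_viewer ∧ sso_linked → can_read]; rule 9 [sso_linked → export_allowed]. ⇒ new: owner, can_read, export_allowed.
export_allowed first appears in round 4.

4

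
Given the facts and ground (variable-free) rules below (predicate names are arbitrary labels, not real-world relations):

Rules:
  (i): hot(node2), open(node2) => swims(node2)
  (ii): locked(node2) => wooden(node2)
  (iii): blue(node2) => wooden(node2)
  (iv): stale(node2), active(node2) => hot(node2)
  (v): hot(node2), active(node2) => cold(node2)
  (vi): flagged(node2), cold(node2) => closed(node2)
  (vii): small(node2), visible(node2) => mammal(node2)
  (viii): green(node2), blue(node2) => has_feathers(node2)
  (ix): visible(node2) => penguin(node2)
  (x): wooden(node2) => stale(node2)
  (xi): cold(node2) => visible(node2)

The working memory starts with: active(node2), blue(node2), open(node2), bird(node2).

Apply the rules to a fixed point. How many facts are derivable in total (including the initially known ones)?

11

Round 1: (iii) [blue(node2) => wooden(node2)]. New: wooden(node2).
Round 2: (x) [wooden(node2) => stale(node2)]. New: stale(node2).
Round 3: (iv) [stale(node2), active(node2) => hot(node2)]. New: hot(node2).
Round 4: (i) [hot(node2), open(node2) => swims(node2)]; (v) [hot(node2), active(node2) => cold(node2)]. New: swims(node2), cold(node2).
Round 5: (xi) [cold(node2) => visible(node2)]. New: visible(node2).
Round 6: (ix) [visible(node2) => penguin(node2)]. New: penguin(node2).
Closure: {active(node2), bird(node2), blue(node2), cold(node2), hot(node2), open(node2), penguin(node2), stale(node2), swims(node2), visible(node2), wooden(node2)} — 11 facts.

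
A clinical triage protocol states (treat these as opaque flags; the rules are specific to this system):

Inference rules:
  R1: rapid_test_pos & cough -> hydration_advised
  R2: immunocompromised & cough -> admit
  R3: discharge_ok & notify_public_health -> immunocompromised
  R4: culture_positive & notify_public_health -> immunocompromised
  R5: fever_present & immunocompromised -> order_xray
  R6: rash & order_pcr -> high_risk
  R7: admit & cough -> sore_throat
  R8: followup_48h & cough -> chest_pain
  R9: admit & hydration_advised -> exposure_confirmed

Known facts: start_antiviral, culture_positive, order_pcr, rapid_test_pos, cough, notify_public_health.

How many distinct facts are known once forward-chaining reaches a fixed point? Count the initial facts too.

11

Round 1 fires R1, R4, giving hydration_advised, immunocompromised.
Round 2 fires R2, giving admit.
Round 3 fires R7, R9, giving sore_throat, exposure_confirmed.
Closure: {admit, cough, culture_positive, exposure_confirmed, hydration_advised, immunocompromised, notify_public_health, order_pcr, rapid_test_pos, sore_throat, start_antiviral} — 11 facts.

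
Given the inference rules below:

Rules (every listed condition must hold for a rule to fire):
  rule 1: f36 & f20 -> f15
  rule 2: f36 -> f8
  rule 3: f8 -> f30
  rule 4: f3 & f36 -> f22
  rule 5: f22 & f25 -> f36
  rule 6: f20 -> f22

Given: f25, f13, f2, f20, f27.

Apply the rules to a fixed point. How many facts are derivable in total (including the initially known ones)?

10

Round 1: rule 6 [f20 -> f22]. New: f22.
Round 2: rule 5 [f22 & f25 -> f36]. New: f36.
Round 3: rule 1 [f36 & f20 -> f15]; rule 2 [f36 -> f8]. New: f15, f8.
Round 4: rule 3 [f8 -> f30]. New: f30.
Closure: {f13, f15, f2, f20, f22, f25, f27, f30, f36, f8} — 10 facts.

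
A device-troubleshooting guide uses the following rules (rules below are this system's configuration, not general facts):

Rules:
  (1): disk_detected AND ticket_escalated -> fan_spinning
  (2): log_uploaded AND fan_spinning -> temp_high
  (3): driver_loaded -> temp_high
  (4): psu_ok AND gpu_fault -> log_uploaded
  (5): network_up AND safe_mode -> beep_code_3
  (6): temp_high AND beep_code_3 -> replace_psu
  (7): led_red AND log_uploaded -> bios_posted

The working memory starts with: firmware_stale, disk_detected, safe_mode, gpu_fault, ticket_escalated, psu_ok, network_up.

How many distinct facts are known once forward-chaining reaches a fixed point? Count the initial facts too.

12

[1] (1) [disk_detected AND ticket_escalated -> fan_spinning]; (4) [psu_ok AND gpu_fault -> log_uploaded]; (5) [network_up AND safe_mode -> beep_code_3]. ⇒ new: fan_spinning, log_uploaded, beep_code_3.
[2] (2) [log_uploaded AND fan_spinning -> temp_high]. ⇒ new: temp_high.
[3] (6) [temp_high AND beep_code_3 -> replace_psu]. ⇒ new: replace_psu.
Closure: {beep_code_3, disk_detected, fan_spinning, firmware_stale, gpu_fault, log_uploaded, network_up, psu_ok, replace_psu, safe_mode, temp_high, ticket_escalated} — 12 facts.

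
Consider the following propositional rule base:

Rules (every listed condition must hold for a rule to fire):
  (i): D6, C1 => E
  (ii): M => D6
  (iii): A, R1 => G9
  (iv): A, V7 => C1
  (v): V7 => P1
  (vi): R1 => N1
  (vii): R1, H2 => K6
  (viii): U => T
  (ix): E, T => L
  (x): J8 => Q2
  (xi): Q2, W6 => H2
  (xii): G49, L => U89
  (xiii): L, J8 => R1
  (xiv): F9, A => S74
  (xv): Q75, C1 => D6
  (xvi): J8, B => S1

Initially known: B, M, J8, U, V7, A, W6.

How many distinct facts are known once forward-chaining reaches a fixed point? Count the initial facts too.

20

Round 1 — (ii), (iv), (v), (viii), (x), (xvi), derive D6, C1, P1, T, Q2, S1.
Round 2 — (i), (xi), derive E, H2.
Round 3 — (ix), derive L.
Round 4 — (xiii), derive R1.
Round 5 — (iii), (vi), (vii), derive G9, N1, K6.
Closure: {A, B, C1, D6, E, G9, H2, J8, K6, L, M, N1, P1, Q2, R1, S1, T, U, V7, W6} — 20 facts.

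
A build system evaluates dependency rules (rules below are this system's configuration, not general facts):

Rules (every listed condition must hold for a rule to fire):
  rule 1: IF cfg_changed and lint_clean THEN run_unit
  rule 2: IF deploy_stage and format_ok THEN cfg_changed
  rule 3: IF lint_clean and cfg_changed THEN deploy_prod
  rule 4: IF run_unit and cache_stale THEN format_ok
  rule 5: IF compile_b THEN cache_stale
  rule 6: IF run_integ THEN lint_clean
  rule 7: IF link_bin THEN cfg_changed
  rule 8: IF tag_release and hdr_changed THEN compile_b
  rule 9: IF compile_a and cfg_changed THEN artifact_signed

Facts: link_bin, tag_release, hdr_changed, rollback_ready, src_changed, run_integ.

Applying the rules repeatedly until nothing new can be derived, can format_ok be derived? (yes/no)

[1] rule 6 [IF run_integ THEN lint_clean]; rule 7 [IF link_bin THEN cfg_changed]; rule 8 [IF tag_release and hdr_changed THEN compile_b]. ⇒ new: lint_clean, cfg_changed, compile_b.
[2] rule 1 [IF cfg_changed and lint_clean THEN run_unit]; rule 3 [IF lint_clean and cfg_changed THEN deploy_prod]; rule 5 [IF compile_b THEN cache_stale]. ⇒ new: run_unit, deploy_prod, cache_stale.
[3] rule 4 [IF run_unit and cache_stale THEN format_ok]. ⇒ new: format_ok.
format_ok appears in round 3, so it is derivable.

yes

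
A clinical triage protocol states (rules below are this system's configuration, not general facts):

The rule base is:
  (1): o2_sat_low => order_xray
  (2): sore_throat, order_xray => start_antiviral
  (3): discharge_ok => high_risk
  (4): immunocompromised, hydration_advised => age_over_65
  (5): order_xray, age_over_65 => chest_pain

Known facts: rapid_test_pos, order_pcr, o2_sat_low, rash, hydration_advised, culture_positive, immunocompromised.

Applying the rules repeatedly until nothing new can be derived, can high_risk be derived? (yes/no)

no

Round 1 — (1), (4), derive order_xray, age_over_65.
Round 2 — (5), derive chest_pain.
Fixed point reached. high_risk is concluded only by (3); (3) needs discharge_ok (never derived).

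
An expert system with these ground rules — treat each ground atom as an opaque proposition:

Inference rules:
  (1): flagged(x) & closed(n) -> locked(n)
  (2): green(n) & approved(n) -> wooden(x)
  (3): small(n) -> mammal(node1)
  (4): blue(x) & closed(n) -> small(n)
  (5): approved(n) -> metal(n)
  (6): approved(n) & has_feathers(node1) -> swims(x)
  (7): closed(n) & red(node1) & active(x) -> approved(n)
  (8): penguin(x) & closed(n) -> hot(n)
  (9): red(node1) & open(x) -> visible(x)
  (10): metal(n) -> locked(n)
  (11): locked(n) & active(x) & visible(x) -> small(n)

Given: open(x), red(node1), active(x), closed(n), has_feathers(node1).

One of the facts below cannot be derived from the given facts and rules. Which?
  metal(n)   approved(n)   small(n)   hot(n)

Round 1 fires (7), (9), giving approved(n), visible(x).
Round 2 fires (5), (6), giving metal(n), swims(x).
Round 3 fires (10), giving locked(n).
Round 4 fires (11), giving small(n).
Round 5 fires (3), giving mammal(node1).
Derived: small(n) (round 4), metal(n) (round 2), approved(n) (round 1). hot(n) never appears in any round.

hot(n)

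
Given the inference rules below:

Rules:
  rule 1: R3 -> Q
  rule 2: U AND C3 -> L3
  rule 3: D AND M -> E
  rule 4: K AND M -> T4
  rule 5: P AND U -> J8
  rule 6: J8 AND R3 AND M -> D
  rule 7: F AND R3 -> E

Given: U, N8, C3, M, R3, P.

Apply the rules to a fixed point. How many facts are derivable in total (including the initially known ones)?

11

Round 1 fires rule 1, rule 2, rule 5, giving Q, L3, J8.
Round 2 fires rule 6, giving D.
Round 3 fires rule 3, giving E.
Closure: {C3, D, E, J8, L3, M, N8, P, Q, R3, U} — 11 facts.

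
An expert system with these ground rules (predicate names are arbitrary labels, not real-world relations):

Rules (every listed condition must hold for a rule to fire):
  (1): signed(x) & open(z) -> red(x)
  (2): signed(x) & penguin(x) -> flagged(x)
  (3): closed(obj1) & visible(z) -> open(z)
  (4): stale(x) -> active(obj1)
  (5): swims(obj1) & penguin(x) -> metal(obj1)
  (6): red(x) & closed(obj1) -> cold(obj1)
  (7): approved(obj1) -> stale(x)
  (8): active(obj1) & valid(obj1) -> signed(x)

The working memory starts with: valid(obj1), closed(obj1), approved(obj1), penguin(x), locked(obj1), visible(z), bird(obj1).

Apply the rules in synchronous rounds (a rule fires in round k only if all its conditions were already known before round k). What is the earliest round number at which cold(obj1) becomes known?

Round 1 fires (3), (7), giving open(z), stale(x).
Round 2 fires (4), giving active(obj1).
Round 3 fires (8), giving signed(x).
Round 4 fires (1), (2), giving red(x), flagged(x).
Round 5 fires (6), giving cold(obj1).
cold(obj1) first appears in round 5.

5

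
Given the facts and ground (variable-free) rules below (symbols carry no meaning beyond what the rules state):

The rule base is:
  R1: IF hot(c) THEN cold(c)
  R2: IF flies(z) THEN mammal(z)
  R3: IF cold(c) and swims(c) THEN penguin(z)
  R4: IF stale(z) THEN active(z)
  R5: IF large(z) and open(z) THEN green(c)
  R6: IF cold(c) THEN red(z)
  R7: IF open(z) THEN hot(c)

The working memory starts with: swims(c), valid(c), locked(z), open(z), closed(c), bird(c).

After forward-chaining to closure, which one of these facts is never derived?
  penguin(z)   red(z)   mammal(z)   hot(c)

Round 1: R7 [IF open(z) THEN hot(c)]. New: hot(c).
Round 2: R1 [IF hot(c) THEN cold(c)]. New: cold(c).
Round 3: R3 [IF cold(c) and swims(c) THEN penguin(z)]; R6 [IF cold(c) THEN red(z)]. New: penguin(z), red(z).
Derived: hot(c) (round 1), red(z) (round 3), penguin(z) (round 3). mammal(z) never appears in any round.

mammal(z)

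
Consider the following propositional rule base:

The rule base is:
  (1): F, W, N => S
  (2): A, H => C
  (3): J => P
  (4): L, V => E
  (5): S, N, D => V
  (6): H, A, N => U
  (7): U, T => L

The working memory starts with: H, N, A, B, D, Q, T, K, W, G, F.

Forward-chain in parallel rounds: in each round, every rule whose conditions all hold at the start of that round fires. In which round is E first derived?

3

Round 1: (1) [F, W, N => S]; (2) [A, H => C]; (6) [H, A, N => U]. New: S, C, U.
Round 2: (5) [S, N, D => V]; (7) [U, T => L]. New: V, L.
Round 3: (4) [L, V => E]. New: E.
E first appears in round 3.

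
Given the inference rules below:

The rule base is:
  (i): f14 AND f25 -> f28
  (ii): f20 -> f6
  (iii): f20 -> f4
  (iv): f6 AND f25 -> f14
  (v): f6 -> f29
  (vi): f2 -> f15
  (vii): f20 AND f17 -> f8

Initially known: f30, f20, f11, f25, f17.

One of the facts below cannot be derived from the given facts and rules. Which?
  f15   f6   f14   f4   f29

Round 1: (ii) [f20 -> f6]; (iii) [f20 -> f4]; (vii) [f20 AND f17 -> f8]. New: f6, f4, f8.
Round 2: (iv) [f6 AND f25 -> f14]; (v) [f6 -> f29]. New: f14, f29.
Round 3: (i) [f14 AND f25 -> f28]. New: f28.
Derived: f14 (round 2), f6 (round 1), f4 (round 1), f29 (round 2). f15 never appears in any round.

f15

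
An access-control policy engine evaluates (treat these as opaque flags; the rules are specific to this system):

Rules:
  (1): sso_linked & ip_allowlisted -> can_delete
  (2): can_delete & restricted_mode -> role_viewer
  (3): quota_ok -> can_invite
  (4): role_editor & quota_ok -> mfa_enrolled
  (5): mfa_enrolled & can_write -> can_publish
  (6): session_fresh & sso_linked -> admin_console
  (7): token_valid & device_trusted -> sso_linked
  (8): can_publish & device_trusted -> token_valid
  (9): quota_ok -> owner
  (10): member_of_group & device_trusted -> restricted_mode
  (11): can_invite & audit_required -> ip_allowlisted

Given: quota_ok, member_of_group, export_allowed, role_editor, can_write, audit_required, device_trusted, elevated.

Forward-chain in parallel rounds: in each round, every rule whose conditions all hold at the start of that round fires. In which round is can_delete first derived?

5

Round 1 fires (3), (4), (9), (10), giving can_invite, mfa_enrolled, owner, restricted_mode.
Round 2 fires (5), (11), giving can_publish, ip_allowlisted.
Round 3 fires (8), giving token_valid.
Round 4 fires (7), giving sso_linked.
Round 5 fires (1), giving can_delete.
can_delete first appears in round 5.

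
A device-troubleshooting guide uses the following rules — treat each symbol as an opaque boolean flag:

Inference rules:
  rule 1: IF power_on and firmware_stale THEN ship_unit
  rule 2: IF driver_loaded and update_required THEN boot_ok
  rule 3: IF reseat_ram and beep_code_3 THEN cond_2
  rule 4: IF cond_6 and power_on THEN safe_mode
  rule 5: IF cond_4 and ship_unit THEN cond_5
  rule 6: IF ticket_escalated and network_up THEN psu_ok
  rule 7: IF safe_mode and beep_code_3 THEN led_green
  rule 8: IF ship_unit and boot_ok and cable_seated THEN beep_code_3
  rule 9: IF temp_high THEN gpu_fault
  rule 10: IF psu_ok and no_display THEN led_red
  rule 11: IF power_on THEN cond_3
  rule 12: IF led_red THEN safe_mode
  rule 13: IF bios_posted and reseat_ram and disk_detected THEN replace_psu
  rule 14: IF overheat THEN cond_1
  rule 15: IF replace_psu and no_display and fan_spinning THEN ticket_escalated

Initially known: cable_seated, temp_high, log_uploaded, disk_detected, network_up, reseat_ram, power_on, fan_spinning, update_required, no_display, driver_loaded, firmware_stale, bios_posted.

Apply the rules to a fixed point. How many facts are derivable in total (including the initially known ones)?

Round 1: rule 1 [IF power_on and firmware_stale THEN ship_unit]; rule 2 [IF driver_loaded and update_required THEN boot_ok]; rule 9 [IF temp_high THEN gpu_fault]; rule 11 [IF power_on THEN cond_3]; rule 13 [IF bios_posted and reseat_ram and disk_detected THEN replace_psu]. New: ship_unit, boot_ok, gpu_fault, cond_3, replace_psu.
Round 2: rule 8 [IF ship_unit and boot_ok and cable_seated THEN beep_code_3]; rule 15 [IF replace_psu and no_display and fan_spinning THEN ticket_escalated]. New: beep_code_3, ticket_escalated.
Round 3: rule 3 [IF reseat_ram and beep_code_3 THEN cond_2]; rule 6 [IF ticket_escalated and network_up THEN psu_ok]. New: cond_2, psu_ok.
Round 4: rule 10 [IF psu_ok and no_display THEN led_red]. New: led_red.
Round 5: rule 12 [IF led_red THEN safe_mode]. New: safe_mode.
Round 6: rule 7 [IF safe_mode and beep_code_3 THEN led_green]. New: led_green.
Closure: {beep_code_3, bios_posted, boot_ok, cable_seated, cond_2, cond_3, disk_detected, driver_loaded, fan_spinning, firmware_stale, gpu_fault, led_green, led_red, log_uploaded, network_up, no_display, power_on, psu_ok, replace_psu, reseat_ram, safe_mode, ship_unit, temp_high, ticket_escalated, update_required} — 25 facts.

25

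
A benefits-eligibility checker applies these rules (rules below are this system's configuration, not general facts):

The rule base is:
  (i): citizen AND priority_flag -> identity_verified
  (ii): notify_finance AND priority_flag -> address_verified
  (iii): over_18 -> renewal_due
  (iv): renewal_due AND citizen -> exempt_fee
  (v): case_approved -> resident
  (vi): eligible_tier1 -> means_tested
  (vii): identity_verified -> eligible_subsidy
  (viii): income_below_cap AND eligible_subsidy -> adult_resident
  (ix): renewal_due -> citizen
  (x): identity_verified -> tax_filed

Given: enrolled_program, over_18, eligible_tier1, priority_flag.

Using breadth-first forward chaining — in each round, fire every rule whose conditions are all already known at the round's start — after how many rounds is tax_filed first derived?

[1] (iii) [over_18 -> renewal_due]; (vi) [eligible_tier1 -> means_tested]. ⇒ new: renewal_due, means_tested.
[2] (ix) [renewal_due -> citizen]. ⇒ new: citizen.
[3] (i) [citizen AND priority_flag -> identity_verified]; (iv) [renewal_due AND citizen -> exempt_fee]. ⇒ new: identity_verified, exempt_fee.
[4] (vii) [identity_verified -> eligible_subsidy]; (x) [identity_verified -> tax_filed]. ⇒ new: eligible_subsidy, tax_filed.
tax_filed first appears in round 4.

4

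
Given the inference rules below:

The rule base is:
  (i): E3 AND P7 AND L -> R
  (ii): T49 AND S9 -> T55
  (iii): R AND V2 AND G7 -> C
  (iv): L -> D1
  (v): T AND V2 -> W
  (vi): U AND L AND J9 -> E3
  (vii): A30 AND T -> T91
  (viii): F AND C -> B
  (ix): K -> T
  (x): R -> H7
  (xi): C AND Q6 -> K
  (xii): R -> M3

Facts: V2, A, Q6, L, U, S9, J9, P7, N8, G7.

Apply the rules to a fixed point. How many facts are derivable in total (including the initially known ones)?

[1] (iv) [L -> D1]; (vi) [U AND L AND J9 -> E3]. ⇒ new: D1, E3.
[2] (i) [E3 AND P7 AND L -> R]. ⇒ new: R.
[3] (iii) [R AND V2 AND G7 -> C]; (x) [R -> H7]; (xii) [R -> M3]. ⇒ new: C, H7, M3.
[4] (xi) [C AND Q6 -> K]. ⇒ new: K.
[5] (ix) [K -> T]. ⇒ new: T.
[6] (v) [T AND V2 -> W]. ⇒ new: W.
Closure: {A, C, D1, E3, G7, H7, J9, K, L, M3, N8, P7, Q6, R, S9, T, U, V2, W} — 19 facts.

19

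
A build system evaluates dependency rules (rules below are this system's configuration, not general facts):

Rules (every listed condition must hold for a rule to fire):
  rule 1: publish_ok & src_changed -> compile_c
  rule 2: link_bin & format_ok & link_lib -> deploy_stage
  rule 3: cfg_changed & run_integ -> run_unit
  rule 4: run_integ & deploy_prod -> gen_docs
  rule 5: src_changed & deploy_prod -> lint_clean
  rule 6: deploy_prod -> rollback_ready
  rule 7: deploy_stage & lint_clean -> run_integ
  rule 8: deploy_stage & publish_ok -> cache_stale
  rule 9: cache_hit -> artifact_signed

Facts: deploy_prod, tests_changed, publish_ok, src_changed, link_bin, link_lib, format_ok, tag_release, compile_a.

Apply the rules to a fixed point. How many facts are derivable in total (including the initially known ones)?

Round 1: rule 1 [publish_ok & src_changed -> compile_c]; rule 2 [link_bin & format_ok & link_lib -> deploy_stage]; rule 5 [src_changed & deploy_prod -> lint_clean]; rule 6 [deploy_prod -> rollback_ready]. New: compile_c, deploy_stage, lint_clean, rollback_ready.
Round 2: rule 7 [deploy_stage & lint_clean -> run_integ]; rule 8 [deploy_stage & publish_ok -> cache_stale]. New: run_integ, cache_stale.
Round 3: rule 4 [run_integ & deploy_prod -> gen_docs]. New: gen_docs.
Closure: {cache_stale, compile_a, compile_c, deploy_prod, deploy_stage, format_ok, gen_docs, link_bin, link_lib, lint_clean, publish_ok, rollback_ready, run_integ, src_changed, tag_release, tests_changed} — 16 facts.

16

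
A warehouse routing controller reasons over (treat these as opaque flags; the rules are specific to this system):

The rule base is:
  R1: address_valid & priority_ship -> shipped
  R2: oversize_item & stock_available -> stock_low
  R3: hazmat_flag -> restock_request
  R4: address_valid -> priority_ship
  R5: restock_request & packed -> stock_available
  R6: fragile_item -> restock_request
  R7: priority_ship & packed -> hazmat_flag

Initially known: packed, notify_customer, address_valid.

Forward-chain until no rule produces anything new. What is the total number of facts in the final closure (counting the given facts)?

8

Round 1: R4 [address_valid -> priority_ship]. New: priority_ship.
Round 2: R1 [address_valid & priority_ship -> shipped]; R7 [priority_ship & packed -> hazmat_flag]. New: shipped, hazmat_flag.
Round 3: R3 [hazmat_flag -> restock_request]. New: restock_request.
Round 4: R5 [restock_request & packed -> stock_available]. New: stock_available.
Closure: {address_valid, hazmat_flag, notify_customer, packed, priority_ship, restock_request, shipped, stock_available} — 8 facts.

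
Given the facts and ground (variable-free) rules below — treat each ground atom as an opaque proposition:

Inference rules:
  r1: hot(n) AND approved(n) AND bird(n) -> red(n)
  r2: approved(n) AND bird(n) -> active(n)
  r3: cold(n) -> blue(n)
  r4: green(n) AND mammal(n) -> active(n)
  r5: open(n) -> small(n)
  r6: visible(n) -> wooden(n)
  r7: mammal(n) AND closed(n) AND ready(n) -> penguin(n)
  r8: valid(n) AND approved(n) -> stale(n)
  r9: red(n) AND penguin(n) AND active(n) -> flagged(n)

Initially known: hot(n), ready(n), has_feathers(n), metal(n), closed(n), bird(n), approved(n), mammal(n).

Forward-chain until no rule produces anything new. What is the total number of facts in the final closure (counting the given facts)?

Round 1 fires r1, r2, r7, giving red(n), active(n), penguin(n).
Round 2 fires r9, giving flagged(n).
Closure: {active(n), approved(n), bird(n), closed(n), flagged(n), has_feathers(n), hot(n), mammal(n), metal(n), penguin(n), ready(n), red(n)} — 12 facts.

12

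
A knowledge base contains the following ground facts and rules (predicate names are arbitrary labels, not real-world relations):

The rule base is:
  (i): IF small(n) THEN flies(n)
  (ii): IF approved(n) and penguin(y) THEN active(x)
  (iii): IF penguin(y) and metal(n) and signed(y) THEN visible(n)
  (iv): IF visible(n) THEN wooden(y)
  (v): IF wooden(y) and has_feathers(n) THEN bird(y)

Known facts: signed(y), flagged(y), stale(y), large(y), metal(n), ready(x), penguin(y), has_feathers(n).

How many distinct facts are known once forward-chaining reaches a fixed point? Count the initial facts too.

11

Round 1 — (iii), derive visible(n).
Round 2 — (iv), derive wooden(y).
Round 3 — (v), derive bird(y).
Closure: {bird(y), flagged(y), has_feathers(n), large(y), metal(n), penguin(y), ready(x), signed(y), stale(y), visible(n), wooden(y)} — 11 facts.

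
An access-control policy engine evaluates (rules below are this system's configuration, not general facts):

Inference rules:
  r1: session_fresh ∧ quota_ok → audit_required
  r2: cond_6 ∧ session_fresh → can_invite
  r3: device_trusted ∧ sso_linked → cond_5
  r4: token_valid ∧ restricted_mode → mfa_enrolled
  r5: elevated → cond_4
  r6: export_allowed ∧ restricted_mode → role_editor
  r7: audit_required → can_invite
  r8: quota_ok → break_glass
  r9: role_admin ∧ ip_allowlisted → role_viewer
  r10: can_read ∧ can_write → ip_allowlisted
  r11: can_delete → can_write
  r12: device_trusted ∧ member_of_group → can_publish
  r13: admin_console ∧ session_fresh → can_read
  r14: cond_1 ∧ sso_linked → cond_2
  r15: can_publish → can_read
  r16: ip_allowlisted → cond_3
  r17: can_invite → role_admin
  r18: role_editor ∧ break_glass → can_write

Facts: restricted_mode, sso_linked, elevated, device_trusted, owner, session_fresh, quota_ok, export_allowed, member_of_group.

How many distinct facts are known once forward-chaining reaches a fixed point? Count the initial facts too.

22

[1] r1 [session_fresh ∧ quota_ok → audit_required]; r3 [device_trusted ∧ sso_linked → cond_5]; r5 [elevated → cond_4]; r6 [export_allowed ∧ restricted_mode → role_editor]; r8 [quota_ok → break_glass]; r12 [device_trusted ∧ member_of_group → can_publish]. ⇒ new: audit_required, cond_5, cond_4, role_editor, break_glass, can_publish.
[2] r7 [audit_required → can_invite]; r15 [can_publish → can_read]; r18 [role_editor ∧ break_glass → can_write]. ⇒ new: can_invite, can_read, can_write.
[3] r10 [can_read ∧ can_write → ip_allowlisted]; r17 [can_invite → role_admin]. ⇒ new: ip_allowlisted, role_admin.
[4] r9 [role_admin ∧ ip_allowlisted → role_viewer]; r16 [ip_allowlisted → cond_3]. ⇒ new: role_viewer, cond_3.
Closure: {audit_required, break_glass, can_invite, can_publish, can_read, can_write, cond_3, cond_4, cond_5, device_trusted, elevated, export_allowed, ip_allowlisted, member_of_group, owner, quota_ok, restricted_mode, role_admin, role_editor, role_viewer, session_fresh, sso_linked} — 22 facts.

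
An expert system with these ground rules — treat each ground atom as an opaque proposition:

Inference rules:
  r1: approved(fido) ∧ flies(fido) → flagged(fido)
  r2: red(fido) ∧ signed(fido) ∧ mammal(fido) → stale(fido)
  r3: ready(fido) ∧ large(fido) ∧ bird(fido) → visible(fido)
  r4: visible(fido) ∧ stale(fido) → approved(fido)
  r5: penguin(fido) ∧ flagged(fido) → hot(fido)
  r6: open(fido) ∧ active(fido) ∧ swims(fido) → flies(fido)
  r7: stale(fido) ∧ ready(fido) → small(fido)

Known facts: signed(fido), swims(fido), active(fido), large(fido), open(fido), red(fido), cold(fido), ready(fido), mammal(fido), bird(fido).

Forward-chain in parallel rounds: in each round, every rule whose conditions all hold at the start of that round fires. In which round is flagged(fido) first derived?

3

Round 1 — r2, r3, r6, derive stale(fido), visible(fido), flies(fido).
Round 2 — r4, r7, derive approved(fido), small(fido).
Round 3 — r1, derive flagged(fido).
flagged(fido) first appears in round 3.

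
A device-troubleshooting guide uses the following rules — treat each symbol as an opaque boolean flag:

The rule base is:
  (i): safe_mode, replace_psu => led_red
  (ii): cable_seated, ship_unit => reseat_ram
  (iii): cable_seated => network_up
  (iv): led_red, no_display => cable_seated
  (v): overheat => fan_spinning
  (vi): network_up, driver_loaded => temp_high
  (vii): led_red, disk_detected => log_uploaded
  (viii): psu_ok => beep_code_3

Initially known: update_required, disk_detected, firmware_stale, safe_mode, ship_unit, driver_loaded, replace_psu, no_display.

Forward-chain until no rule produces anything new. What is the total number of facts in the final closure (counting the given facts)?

Round 1: (i) [safe_mode, replace_psu => led_red]. Adds led_red.
Round 2: (iv) [led_red, no_display => cable_seated]; (vii) [led_red, disk_detected => log_uploaded]. Adds cable_seated, log_uploaded.
Round 3: (ii) [cable_seated, ship_unit => reseat_ram]; (iii) [cable_seated => network_up]. Adds reseat_ram, network_up.
Round 4: (vi) [network_up, driver_loaded => temp_high]. Adds temp_high.
Closure: {cable_seated, disk_detected, driver_loaded, firmware_stale, led_red, log_uploaded, network_up, no_display, replace_psu, reseat_ram, safe_mode, ship_unit, temp_high, update_required} — 14 facts.

14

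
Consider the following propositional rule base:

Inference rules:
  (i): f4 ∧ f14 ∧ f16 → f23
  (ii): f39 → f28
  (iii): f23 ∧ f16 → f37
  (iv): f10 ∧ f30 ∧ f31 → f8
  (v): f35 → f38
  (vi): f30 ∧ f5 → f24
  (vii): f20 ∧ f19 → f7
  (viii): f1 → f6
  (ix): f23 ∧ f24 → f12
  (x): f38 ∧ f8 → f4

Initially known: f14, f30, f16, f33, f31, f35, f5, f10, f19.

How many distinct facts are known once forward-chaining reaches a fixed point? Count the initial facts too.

[1] (iv) [f10 ∧ f30 ∧ f31 → f8]; (v) [f35 → f38]; (vi) [f30 ∧ f5 → f24]. ⇒ new: f8, f38, f24.
[2] (x) [f38 ∧ f8 → f4]. ⇒ new: f4.
[3] (i) [f4 ∧ f14 ∧ f16 → f23]. ⇒ new: f23.
[4] (iii) [f23 ∧ f16 → f37]; (ix) [f23 ∧ f24 → f12]. ⇒ new: f37, f12.
Closure: {f10, f12, f14, f16, f19, f23, f24, f30, f31, f33, f35, f37, f38, f4, f5, f8} — 16 facts.

16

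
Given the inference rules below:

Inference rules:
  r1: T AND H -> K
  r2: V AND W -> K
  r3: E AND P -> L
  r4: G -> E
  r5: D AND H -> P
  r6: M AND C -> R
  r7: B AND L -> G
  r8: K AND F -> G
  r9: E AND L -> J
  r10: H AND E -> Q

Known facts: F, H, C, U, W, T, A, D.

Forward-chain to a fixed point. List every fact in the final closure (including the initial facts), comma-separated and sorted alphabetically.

Round 1: r1 [T AND H -> K]; r5 [D AND H -> P]. Adds K, P.
Round 2: r8 [K AND F -> G]. Adds G.
Round 3: r4 [G -> E]. Adds E.
Round 4: r3 [E AND P -> L]; r10 [H AND E -> Q]. Adds L, Q.
Round 5: r9 [E AND L -> J]. Adds J.

A, C, D, E, F, G, H, J, K, L, P, Q, T, U, W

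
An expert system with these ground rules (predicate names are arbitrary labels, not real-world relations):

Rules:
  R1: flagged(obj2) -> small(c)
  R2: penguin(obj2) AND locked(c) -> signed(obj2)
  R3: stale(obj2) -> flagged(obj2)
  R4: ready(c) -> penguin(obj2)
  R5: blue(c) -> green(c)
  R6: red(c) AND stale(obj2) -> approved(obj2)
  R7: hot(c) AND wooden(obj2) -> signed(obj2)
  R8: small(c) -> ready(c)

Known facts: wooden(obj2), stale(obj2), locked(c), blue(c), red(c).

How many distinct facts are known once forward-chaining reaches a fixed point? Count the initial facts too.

12

Round 1: R3 [stale(obj2) -> flagged(obj2)]; R5 [blue(c) -> green(c)]; R6 [red(c) AND stale(obj2) -> approved(obj2)]. New: flagged(obj2), green(c), approved(obj2).
Round 2: R1 [flagged(obj2) -> small(c)]. New: small(c).
Round 3: R8 [small(c) -> ready(c)]. New: ready(c).
Round 4: R4 [ready(c) -> penguin(obj2)]. New: penguin(obj2).
Round 5: R2 [penguin(obj2) AND locked(c) -> signed(obj2)]. New: signed(obj2).
Closure: {approved(obj2), blue(c), flagged(obj2), green(c), locked(c), penguin(obj2), ready(c), red(c), signed(obj2), small(c), stale(obj2), wooden(obj2)} — 12 facts.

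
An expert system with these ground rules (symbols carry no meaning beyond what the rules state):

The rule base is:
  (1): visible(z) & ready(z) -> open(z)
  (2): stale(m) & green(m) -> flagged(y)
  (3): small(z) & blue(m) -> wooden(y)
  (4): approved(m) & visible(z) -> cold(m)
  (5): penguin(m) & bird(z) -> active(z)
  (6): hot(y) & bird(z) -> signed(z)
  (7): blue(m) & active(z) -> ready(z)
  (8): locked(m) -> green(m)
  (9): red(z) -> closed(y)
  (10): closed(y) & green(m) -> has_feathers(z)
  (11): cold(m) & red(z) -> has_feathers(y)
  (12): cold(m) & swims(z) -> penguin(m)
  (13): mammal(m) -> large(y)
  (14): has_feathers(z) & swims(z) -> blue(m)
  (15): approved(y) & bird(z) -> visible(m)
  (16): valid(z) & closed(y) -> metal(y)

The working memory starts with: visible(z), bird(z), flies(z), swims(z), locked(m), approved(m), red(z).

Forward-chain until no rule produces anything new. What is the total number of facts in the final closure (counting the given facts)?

[1] (4) [approved(m) & visible(z) -> cold(m)]; (8) [locked(m) -> green(m)]; (9) [red(z) -> closed(y)]. ⇒ new: cold(m), green(m), closed(y).
[2] (10) [closed(y) & green(m) -> has_feathers(z)]; (11) [cold(m) & red(z) -> has_feathers(y)]; (12) [cold(m) & swims(z) -> penguin(m)]. ⇒ new: has_feathers(z), has_feathers(y), penguin(m).
[3] (5) [penguin(m) & bird(z) -> active(z)]; (14) [has_feathers(z) & swims(z) -> blue(m)]. ⇒ new: active(z), blue(m).
[4] (7) [blue(m) & active(z) -> ready(z)]. ⇒ new: ready(z).
[5] (1) [visible(z) & ready(z) -> open(z)]. ⇒ new: open(z).
Closure: {active(z), approved(m), bird(z), blue(m), closed(y), cold(m), flies(z), green(m), has_feathers(y), has_feathers(z), locked(m), open(z), penguin(m), ready(z), red(z), swims(z), visible(z)} — 17 facts.

17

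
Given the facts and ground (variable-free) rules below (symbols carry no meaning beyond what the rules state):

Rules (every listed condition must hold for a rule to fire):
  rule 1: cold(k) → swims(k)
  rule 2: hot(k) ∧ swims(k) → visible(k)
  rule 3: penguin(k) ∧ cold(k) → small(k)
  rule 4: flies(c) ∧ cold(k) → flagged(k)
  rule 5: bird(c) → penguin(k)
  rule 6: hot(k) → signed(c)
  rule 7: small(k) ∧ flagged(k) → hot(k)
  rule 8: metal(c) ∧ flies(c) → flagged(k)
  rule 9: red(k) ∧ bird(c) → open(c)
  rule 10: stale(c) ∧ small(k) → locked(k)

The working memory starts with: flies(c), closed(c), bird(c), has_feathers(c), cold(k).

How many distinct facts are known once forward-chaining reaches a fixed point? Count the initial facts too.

[1] rule 1 [cold(k) → swims(k)]; rule 4 [flies(c) ∧ cold(k) → flagged(k)]; rule 5 [bird(c) → penguin(k)]. ⇒ new: swims(k), flagged(k), penguin(k).
[2] rule 3 [penguin(k) ∧ cold(k) → small(k)]. ⇒ new: small(k).
[3] rule 7 [small(k) ∧ flagged(k) → hot(k)]. ⇒ new: hot(k).
[4] rule 2 [hot(k) ∧ swims(k) → visible(k)]; rule 6 [hot(k) → signed(c)]. ⇒ new: visible(k), signed(c).
Closure: {bird(c), closed(c), cold(k), flagged(k), flies(c), has_feathers(c), hot(k), penguin(k), signed(c), small(k), swims(k), visible(k)} — 12 facts.

12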